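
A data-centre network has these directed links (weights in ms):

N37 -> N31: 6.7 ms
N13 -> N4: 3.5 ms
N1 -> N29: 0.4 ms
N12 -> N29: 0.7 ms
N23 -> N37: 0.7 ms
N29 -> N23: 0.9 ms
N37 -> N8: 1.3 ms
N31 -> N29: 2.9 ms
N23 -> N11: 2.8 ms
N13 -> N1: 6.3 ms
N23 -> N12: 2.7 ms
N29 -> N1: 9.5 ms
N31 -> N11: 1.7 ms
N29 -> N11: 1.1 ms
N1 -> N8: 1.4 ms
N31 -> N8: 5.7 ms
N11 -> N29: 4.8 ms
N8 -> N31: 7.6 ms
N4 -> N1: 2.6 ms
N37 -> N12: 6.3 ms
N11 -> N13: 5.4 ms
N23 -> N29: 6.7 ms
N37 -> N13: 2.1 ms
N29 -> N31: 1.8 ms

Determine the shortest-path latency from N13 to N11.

Enumerating some paths:
N13 → N4 → N1 → N29 → N11: 3.5+2.6+0.4+1.1 = 7.6
N13 → N1 → N29 → N11: 6.3+0.4+1.1 = 7.8
N13 → N4 → N1 → N29 → N31 → N11: 3.5+2.6+0.4+1.8+1.7 = 10
Cheapest is N13 → N4 → N1 → N29 → N11 at 7.6 ms.

7.6 ms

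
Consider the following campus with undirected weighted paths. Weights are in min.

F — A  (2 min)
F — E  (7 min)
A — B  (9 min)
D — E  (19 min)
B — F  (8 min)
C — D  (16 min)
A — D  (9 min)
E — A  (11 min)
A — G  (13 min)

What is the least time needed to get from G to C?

Shortest distances from G:
G: 0
A: 13  (via G)
F: 15  (via A)
B: 22  (via A)
D: 22  (via A)
E: 22  (via F)
C: 38  (via D)
Shortest route: G → A → D → C = 38 min.

38 min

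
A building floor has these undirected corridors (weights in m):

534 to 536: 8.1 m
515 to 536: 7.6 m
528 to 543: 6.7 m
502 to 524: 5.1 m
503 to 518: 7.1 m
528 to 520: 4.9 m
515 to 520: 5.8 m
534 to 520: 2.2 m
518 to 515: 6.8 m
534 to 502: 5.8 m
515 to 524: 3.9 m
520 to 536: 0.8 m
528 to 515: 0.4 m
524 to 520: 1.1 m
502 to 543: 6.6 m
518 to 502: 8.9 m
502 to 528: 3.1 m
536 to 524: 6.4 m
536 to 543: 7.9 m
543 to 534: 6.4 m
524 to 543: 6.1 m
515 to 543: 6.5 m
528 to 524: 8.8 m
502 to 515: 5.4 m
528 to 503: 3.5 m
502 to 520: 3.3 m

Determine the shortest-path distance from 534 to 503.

10.6 m

Compare a few routes:
534 → 520 → 528 → 503: 2.2+4.9+3.5 = 10.6
534 → 520 → 502 → 528 → 503: 2.2+3.3+3.1+3.5 = 12.1
534 → 520 → 515 → 528 → 503: 2.2+5.8+0.4+3.5 = 11.9
534 → 520 → 524 → 515 → 528 → 503: 2.2+1.1+3.9+0.4+3.5 = 11.1
Cheapest is 534 → 520 → 528 → 503 at 10.6 m.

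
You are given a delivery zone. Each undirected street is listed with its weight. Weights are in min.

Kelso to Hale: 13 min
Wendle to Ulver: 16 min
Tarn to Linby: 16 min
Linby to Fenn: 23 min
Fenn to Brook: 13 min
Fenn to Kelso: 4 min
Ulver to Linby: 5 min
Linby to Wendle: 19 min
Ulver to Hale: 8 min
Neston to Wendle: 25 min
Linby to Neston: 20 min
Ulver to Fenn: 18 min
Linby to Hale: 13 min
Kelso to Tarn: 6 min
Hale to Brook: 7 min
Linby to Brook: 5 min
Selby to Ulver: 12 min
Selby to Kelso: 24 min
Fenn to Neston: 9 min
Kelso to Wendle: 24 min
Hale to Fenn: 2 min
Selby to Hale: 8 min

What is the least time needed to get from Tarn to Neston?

19 min

Candidate routes:
Tarn → Linby → Neston: 16+20 = 36
Tarn → Kelso → Hale → Fenn → Neston: 6+13+2+9 = 30
Tarn → Linby → Brook → Hale → Fenn → Neston: 16+5+7+2+9 = 39
Tarn → Kelso → Fenn → Neston: 6+4+9 = 19
Cheapest is Tarn → Kelso → Fenn → Neston at 19 min.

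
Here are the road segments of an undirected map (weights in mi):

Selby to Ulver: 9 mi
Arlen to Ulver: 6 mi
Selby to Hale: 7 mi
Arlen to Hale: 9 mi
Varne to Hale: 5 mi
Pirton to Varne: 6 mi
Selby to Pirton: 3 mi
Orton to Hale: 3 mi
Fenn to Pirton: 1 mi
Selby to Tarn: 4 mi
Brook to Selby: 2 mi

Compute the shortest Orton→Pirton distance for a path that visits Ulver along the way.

Shortest Orton→Ulver: Orton–Hale–Arlen–Ulver = 18
Shortest Ulver→Pirton: Ulver–Selby–Pirton = 12
Total via Ulver: 18 + 12 = 30 mi.

30 mi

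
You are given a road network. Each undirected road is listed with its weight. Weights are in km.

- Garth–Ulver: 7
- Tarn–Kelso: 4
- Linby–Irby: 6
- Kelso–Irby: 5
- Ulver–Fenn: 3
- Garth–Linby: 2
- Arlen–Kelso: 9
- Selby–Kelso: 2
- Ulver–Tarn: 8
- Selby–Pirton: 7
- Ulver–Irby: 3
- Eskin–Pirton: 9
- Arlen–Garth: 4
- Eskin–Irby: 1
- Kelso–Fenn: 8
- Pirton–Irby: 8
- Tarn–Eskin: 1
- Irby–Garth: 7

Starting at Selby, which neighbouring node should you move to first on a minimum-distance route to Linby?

Kelso

Candidate routes:
Selby - Kelso - Irby - Garth - Linby: 2+5+7+2 = 16
Selby - Kelso - Irby - Linby: 2+5+6 = 13
Selby - Kelso - Tarn - Eskin - Irby - Linby: 2+4+1+1+6 = 14
The minimum is 13 km via Selby - Kelso - Irby - Linby.
So from Selby the first move is to Kelso.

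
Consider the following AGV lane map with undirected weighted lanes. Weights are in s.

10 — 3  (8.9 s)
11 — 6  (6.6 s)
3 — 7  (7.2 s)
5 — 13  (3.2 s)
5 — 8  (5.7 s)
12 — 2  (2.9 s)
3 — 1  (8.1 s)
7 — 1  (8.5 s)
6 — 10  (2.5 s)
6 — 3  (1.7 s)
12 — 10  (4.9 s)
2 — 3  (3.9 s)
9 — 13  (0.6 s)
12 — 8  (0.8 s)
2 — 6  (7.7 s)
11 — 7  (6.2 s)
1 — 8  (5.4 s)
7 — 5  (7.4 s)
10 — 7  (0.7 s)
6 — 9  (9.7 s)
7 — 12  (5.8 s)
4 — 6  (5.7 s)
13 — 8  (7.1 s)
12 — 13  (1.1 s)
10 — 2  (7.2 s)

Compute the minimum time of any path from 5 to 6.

10.6 s

Enumerating some paths:
5 → 13 → 12 → 2 → 3 → 6: 3.2+1.1+2.9+3.9+1.7 = 12.8
5 → 13 → 12 → 10 → 6: 3.2+1.1+4.9+2.5 = 11.7
5 → 7 → 10 → 6: 7.4+0.7+2.5 = 10.6
Cheapest is 5 → 7 → 10 → 6 at 10.6 s.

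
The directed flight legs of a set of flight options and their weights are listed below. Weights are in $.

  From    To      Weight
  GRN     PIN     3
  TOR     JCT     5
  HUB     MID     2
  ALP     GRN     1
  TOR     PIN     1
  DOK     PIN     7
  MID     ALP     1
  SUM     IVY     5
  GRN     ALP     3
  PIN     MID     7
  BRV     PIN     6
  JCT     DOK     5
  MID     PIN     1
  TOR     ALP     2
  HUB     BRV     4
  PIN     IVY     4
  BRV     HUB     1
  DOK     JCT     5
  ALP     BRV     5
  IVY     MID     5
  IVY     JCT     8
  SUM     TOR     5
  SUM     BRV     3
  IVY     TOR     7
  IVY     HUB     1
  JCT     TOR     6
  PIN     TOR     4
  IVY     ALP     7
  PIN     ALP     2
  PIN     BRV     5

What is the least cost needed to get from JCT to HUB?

$12

Compare a few routes:
JCT → TOR → PIN → BRV → HUB: 6+1+5+1 = 13
JCT → TOR → PIN → IVY → HUB: 6+1+4+1 = 12
Cheapest is JCT → TOR → PIN → IVY → HUB at $12.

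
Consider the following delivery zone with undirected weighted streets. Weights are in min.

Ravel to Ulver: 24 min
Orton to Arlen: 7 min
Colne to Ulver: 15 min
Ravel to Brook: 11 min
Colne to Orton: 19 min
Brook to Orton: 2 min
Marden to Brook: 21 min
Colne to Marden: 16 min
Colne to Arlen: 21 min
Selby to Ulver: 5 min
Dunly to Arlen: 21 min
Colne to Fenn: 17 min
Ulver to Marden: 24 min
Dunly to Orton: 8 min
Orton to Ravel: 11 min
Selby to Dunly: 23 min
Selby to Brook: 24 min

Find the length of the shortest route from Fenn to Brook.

Shortest distances from Fenn:
Fenn: 0
Colne: 17  (via Fenn)
Ulver: 32  (via Colne)
Marden: 33  (via Colne)
Orton: 36  (via Colne)
Selby: 37  (via Ulver)
Arlen: 38  (via Colne)
Brook: 38  (via Orton)
Shortest route: Fenn–Colne–Orton–Brook = 38 min.

38 min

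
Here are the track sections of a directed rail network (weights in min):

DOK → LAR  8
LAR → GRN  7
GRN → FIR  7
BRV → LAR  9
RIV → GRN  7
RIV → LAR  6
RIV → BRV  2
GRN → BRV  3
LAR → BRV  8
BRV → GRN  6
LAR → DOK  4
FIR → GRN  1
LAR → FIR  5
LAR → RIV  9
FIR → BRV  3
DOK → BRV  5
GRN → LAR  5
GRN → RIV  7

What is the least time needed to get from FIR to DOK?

Settle nodes by increasing distance from FIR:
FIR: 0
GRN: 1  (via FIR)
BRV: 3  (via FIR)
LAR: 6  (via GRN)
RIV: 8  (via GRN)
DOK: 10  (via LAR)
Shortest route: FIR–GRN–LAR–DOK = 10 min.

10 min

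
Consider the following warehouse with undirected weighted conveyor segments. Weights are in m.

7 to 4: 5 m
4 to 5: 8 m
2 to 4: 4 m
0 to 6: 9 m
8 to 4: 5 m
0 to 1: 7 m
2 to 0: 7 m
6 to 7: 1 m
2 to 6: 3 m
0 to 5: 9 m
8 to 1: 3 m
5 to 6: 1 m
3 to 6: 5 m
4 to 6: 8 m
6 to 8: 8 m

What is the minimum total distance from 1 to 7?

Candidate routes:
1–8–4–7: 3+5+5 = 13
1–8–4–2–6–7: 3+5+4+3+1 = 16
1–8–6–7: 3+8+1 = 12
The minimum is 12 m via 1–8–6–7.

12 m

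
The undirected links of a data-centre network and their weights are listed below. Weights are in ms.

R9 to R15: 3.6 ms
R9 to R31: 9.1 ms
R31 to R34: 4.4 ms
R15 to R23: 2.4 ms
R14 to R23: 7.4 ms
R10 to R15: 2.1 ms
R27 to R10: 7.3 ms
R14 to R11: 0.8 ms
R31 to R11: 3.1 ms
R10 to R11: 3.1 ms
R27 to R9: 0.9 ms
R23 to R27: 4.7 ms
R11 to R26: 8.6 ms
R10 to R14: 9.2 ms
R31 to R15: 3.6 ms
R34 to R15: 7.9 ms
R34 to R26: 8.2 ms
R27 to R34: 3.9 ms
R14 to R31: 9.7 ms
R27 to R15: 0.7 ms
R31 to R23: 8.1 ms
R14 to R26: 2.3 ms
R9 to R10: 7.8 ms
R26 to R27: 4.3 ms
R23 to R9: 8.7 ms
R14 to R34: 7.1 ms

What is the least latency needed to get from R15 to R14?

6 ms

Candidate routes:
R15–R27–R26–R14: 0.7+4.3+2.3 = 7.3
R15–R31–R11–R14: 3.6+3.1+0.8 = 7.5
R15–R10–R11–R14: 2.1+3.1+0.8 = 6
Cheapest is R15–R10–R11–R14 at 6 ms.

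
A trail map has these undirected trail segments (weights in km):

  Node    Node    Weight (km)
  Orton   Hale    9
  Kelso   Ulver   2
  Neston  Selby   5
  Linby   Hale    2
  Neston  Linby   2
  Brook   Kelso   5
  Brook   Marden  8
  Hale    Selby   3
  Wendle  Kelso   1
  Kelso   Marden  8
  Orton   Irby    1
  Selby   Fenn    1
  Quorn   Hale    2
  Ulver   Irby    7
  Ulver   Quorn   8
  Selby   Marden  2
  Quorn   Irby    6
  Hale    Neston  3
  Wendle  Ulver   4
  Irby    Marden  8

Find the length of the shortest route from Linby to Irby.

10 km

Running Dijkstra from Linby:
Linby: 0
Hale: 2  (via Linby)
Neston: 2  (via Linby)
Quorn: 4  (via Hale)
Selby: 5  (via Hale)
Fenn: 6  (via Selby)
Marden: 7  (via Selby)
Irby: 10  (via Quorn)
Shortest route: Linby–Hale–Quorn–Irby = 10 km.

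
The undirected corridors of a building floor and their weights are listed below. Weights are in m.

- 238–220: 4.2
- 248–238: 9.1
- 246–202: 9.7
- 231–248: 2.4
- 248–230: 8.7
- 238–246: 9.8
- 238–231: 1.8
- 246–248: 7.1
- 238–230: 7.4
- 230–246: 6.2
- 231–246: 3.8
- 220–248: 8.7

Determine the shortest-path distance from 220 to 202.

Enumerating some paths:
220–238–246–202: 4.2+9.8+9.7 = 23.7
220–238–231–246–202: 4.2+1.8+3.8+9.7 = 19.5
220–248–231–246–202: 8.7+2.4+3.8+9.7 = 24.6
Cheapest is 220–238–231–246–202 at 19.5 m.

19.5 m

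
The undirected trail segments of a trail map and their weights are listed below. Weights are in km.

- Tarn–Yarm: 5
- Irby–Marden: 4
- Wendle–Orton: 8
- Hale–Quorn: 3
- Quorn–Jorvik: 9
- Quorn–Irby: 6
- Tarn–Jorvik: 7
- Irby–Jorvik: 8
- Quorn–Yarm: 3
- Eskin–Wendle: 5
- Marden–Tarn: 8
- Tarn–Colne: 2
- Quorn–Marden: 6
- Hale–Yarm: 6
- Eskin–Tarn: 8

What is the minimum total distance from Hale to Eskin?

19 km

Compare a few routes:
Hale - Quorn - Marden - Tarn - Eskin: 3+6+8+8 = 25
Hale - Yarm - Tarn - Eskin: 6+5+8 = 19
Hale - Quorn - Jorvik - Tarn - Eskin: 3+9+7+8 = 27
The minimum is 19 km via Hale - Yarm - Tarn - Eskin.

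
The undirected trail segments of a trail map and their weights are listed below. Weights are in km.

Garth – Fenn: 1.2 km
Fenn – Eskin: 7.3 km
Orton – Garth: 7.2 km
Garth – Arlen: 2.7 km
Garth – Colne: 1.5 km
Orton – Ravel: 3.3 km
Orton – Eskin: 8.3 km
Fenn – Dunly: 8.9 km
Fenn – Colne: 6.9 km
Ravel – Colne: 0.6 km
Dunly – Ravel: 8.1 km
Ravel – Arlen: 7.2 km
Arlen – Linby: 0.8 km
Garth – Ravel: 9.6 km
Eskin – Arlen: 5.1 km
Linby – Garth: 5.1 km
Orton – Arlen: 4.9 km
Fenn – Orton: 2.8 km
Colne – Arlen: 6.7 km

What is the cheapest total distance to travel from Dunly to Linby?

13.6 km

Running Dijkstra from Dunly:
Dunly: 0
Ravel: 8.1  (via Dunly)
Colne: 8.7  (via Ravel)
Fenn: 8.9  (via Dunly)
Garth: 10.1  (via Fenn)
Orton: 11.4  (via Ravel)
Arlen: 12.8  (via Garth)
Linby: 13.6  (via Arlen)
Shortest route: Dunly–Fenn–Garth–Arlen–Linby = 13.6 km.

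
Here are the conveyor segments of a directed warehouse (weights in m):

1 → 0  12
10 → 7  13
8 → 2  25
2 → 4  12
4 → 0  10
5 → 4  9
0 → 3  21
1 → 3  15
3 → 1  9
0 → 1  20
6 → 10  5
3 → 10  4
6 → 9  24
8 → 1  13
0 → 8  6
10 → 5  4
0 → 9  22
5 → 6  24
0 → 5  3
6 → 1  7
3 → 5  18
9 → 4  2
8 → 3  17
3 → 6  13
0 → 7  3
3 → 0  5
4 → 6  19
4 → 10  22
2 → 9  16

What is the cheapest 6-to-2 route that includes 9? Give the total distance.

67 m

Best 6 to 9: 6–9 costing 24
Best 9 to 2: 9–4–0–8–2 costing 43
Total via 9: 24 + 43 = 67 m.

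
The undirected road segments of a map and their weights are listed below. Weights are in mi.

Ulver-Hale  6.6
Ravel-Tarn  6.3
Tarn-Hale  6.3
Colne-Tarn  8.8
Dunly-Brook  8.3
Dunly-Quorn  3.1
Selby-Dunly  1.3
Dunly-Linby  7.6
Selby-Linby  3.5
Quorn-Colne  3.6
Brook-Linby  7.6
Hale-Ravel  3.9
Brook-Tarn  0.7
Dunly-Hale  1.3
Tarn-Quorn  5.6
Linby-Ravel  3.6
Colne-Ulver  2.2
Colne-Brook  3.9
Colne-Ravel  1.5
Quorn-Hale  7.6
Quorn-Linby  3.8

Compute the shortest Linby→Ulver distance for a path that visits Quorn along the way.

Best Linby to Quorn: Linby → Quorn costing 3.8
Best Quorn to Ulver: Quorn → Colne → Ulver costing 5.8
Total via Quorn: 3.8 + 5.8 = 9.6 mi.

9.6 mi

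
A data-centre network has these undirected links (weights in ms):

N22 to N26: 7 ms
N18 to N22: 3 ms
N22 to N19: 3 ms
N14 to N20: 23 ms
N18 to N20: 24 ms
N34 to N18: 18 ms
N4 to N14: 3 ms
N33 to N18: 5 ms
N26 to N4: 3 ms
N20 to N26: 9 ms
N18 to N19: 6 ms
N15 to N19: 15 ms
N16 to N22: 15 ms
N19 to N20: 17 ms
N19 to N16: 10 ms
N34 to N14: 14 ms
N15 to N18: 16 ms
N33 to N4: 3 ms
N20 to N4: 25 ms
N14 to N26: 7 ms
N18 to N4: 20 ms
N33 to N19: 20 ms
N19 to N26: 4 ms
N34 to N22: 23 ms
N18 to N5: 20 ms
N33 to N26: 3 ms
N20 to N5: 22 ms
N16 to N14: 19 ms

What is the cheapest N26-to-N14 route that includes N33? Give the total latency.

Best N26 to N33: N26–N33 costing 3
Best N33 to N14: N33–N4–N14 costing 6
Total via N33: 3 + 6 = 9 ms.

9 ms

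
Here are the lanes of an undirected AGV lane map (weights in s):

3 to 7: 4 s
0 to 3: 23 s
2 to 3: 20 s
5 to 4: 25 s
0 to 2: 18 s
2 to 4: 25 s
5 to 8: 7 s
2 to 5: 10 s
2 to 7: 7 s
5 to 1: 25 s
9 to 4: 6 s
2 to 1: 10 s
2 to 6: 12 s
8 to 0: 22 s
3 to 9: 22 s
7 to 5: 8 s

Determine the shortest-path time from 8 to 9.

Compare a few routes:
8–5–4–9: 7+25+6 = 38
8–5–7–3–9: 7+8+4+22 = 41
Cheapest is 8–5–4–9 at 38 s.

38 s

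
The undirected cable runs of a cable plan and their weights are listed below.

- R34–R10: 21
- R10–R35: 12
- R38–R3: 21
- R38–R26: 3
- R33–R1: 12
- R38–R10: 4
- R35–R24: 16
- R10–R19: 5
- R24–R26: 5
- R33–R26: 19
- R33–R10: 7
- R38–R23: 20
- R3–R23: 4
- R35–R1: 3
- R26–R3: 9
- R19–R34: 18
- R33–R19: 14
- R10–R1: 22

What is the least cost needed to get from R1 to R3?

31

Shortest distances from R1:
R1: 0
R35: 3  (via R1)
R33: 12  (via R1)
R10: 15  (via R35)
R24: 19  (via R35)
R38: 19  (via R10)
R19: 20  (via R10)
R26: 22  (via R38)
R3: 31  (via R26)
Shortest route: R1 → R35 → R10 → R38 → R26 → R3 = 31.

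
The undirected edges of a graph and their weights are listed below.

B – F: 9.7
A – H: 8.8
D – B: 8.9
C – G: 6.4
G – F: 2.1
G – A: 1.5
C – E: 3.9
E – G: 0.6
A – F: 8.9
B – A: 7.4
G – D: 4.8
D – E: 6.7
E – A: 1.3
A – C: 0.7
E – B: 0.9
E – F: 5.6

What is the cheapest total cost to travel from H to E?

Running Dijkstra from H:
H: 0
A: 8.8  (via H)
C: 9.5  (via A)
E: 10.1  (via A)
Shortest route: H → A → E = 10.1.

10.1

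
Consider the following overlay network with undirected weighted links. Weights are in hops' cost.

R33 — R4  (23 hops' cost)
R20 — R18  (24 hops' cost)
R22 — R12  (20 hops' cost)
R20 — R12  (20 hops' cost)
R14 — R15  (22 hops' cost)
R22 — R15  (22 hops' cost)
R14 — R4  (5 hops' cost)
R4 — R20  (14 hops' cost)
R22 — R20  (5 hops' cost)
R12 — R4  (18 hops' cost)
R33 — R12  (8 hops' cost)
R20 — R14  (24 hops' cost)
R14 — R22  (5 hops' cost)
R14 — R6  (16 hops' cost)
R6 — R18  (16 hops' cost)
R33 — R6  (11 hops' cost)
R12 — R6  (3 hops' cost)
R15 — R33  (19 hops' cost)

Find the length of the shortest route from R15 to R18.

Shortest distances from R15:
R15: 0
R33: 19  (via R15)
R22: 22  (via R15)
R14: 22  (via R15)
R12: 27  (via R33)
R20: 27  (via R22)
R4: 27  (via R14)
R6: 30  (via R33)
R18: 46  (via R6)
Shortest route: R15 → R33 → R6 → R18 = 46 hops' cost.

46 hops' cost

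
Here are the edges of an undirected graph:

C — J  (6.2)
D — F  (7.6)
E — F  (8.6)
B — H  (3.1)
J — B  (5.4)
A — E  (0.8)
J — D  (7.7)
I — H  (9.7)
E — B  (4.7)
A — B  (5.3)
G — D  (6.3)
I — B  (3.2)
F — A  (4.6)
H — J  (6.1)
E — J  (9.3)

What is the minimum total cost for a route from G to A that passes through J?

Best G to J: G → D → J costing 14
Best J to A: J → E → A costing 10.1
Total via J: 14 + 10.1 = 24.1.

24.1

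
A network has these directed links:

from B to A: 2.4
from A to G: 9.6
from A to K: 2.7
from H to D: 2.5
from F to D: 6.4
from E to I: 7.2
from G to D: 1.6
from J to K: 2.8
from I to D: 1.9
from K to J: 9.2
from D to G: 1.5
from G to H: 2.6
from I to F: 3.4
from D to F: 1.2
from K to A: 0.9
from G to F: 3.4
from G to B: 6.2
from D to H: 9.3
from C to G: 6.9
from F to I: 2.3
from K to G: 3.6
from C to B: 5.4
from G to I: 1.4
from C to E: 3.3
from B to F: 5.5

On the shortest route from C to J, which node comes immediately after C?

B

Enumerating some paths:
C → E → I → D → G → B → A → K → J: 3.3+7.2+1.9+1.5+6.2+2.4+2.7+9.2 = 34.4
C → E → I → F → D → G → B → A → K → J: 3.3+7.2+3.4+6.4+1.5+6.2+2.4+2.7+9.2 = 42.3
C → B → A → K → J: 5.4+2.4+2.7+9.2 = 19.7
C → G → B → A → K → J: 6.9+6.2+2.4+2.7+9.2 = 27.4
Cheapest is C → B → A → K → J at 19.7.
So from C the first move is to B.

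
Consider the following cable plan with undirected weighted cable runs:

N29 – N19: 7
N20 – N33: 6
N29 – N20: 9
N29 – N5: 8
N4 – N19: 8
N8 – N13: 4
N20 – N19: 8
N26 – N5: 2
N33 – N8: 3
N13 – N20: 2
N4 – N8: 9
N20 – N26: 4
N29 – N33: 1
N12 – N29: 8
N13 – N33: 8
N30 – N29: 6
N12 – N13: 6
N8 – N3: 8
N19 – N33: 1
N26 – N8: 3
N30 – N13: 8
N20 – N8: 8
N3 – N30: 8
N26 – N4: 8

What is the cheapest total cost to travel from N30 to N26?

Candidate routes:
N30–N29–N5–N26: 6+8+2 = 16
N30–N13–N20–N26: 8+2+4 = 14
N30–N13–N8–N26: 8+4+3 = 15
N30–N29–N33–N8–N26: 6+1+3+3 = 13
The minimum is 13 via N30–N29–N33–N8–N26.

13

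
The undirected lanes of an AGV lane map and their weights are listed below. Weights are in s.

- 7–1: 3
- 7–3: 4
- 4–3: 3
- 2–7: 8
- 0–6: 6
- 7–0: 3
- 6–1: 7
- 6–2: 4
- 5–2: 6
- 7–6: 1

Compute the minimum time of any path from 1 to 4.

10 s

Compare a few routes:
1–6–7–3–4: 7+1+4+3 = 15
1–7–3–4: 3+4+3 = 10
The minimum is 10 s via 1–7–3–4.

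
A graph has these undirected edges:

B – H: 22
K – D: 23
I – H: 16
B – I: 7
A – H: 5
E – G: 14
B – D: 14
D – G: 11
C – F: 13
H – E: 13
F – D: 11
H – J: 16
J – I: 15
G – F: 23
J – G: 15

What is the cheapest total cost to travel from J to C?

Candidate routes:
J–H–B–D–F–C: 16+22+14+11+13 = 76
J–G–D–F–C: 15+11+11+13 = 50
J–I–B–D–F–C: 15+7+14+11+13 = 60
J–G–F–C: 15+23+13 = 51
Cheapest is J–G–D–F–C at 50.

50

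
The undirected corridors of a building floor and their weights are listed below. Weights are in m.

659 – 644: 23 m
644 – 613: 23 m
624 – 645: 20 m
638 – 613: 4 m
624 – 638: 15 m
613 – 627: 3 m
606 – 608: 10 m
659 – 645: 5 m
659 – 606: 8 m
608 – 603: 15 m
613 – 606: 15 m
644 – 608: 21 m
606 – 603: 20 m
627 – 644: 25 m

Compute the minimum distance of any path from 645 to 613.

Settle nodes by increasing distance from 645:
645: 0
659: 5  (via 645)
606: 13  (via 659)
624: 20  (via 645)
608: 23  (via 606)
613: 28  (via 606)
Shortest route: 645–659–606–613 = 28 m.

28 m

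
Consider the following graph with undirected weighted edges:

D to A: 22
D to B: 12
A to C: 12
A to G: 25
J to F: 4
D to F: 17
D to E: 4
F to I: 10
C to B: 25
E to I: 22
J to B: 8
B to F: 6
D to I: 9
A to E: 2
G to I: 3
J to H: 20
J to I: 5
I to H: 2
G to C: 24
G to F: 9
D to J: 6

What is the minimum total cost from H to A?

Compare a few routes:
H - I - J - D - E - A: 2+5+6+4+2 = 19
H - I - D - E - A: 2+9+4+2 = 17
Cheapest is H - I - D - E - A at 17.

17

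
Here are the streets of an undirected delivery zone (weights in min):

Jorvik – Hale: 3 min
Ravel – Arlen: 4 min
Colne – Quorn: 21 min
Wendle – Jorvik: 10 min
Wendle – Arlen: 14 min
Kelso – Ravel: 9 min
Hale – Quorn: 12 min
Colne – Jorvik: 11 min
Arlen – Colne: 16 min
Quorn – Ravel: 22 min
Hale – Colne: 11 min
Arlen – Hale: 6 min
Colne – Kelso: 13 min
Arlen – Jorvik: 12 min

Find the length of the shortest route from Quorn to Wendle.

Compare a few routes:
Quorn → Hale → Arlen → Wendle: 12+6+14 = 32
Quorn → Hale → Jorvik → Wendle: 12+3+10 = 25
Cheapest is Quorn → Hale → Jorvik → Wendle at 25 min.

25 min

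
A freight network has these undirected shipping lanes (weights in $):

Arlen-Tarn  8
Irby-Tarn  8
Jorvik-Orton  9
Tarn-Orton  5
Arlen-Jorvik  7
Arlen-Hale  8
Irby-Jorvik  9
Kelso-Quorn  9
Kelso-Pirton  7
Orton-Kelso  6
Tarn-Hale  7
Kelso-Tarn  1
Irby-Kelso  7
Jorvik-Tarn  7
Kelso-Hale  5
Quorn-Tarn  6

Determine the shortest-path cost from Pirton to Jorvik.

$15

Enumerating some paths:
Pirton–Kelso–Tarn–Jorvik: 7+1+7 = 15
Pirton–Kelso–Tarn–Orton–Jorvik: 7+1+5+9 = 22
Cheapest is Pirton–Kelso–Tarn–Jorvik at $15.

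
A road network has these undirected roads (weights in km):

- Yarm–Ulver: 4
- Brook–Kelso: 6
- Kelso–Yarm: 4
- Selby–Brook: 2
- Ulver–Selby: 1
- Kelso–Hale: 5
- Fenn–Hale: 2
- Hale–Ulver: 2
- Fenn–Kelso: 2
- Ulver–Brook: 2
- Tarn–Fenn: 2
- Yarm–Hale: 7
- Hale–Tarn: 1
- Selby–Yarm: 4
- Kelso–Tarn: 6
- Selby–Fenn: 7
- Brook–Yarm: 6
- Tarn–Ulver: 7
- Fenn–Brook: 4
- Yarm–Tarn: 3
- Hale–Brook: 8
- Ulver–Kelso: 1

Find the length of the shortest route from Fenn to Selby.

4 km

Settle nodes by increasing distance from Fenn:
Fenn: 0
Hale: 2  (via Fenn)
Tarn: 2  (via Fenn)
Kelso: 2  (via Fenn)
Ulver: 3  (via Kelso)
Brook: 4  (via Fenn)
Selby: 4  (via Ulver)
Shortest route: Fenn–Kelso–Ulver–Selby = 4 km.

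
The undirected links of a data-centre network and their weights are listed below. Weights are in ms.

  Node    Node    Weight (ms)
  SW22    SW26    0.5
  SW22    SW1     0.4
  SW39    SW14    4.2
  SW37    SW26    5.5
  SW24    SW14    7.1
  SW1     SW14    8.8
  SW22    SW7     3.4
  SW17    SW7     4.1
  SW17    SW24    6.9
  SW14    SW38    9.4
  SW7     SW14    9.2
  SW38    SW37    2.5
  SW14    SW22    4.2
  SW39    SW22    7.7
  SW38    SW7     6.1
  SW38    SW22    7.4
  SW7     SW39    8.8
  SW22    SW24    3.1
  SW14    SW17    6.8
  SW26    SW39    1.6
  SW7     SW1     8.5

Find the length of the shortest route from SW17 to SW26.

8 ms

Settle nodes by increasing distance from SW17:
SW17: 0
SW7: 4.1  (via SW17)
SW14: 6.8  (via SW17)
SW24: 6.9  (via SW17)
SW22: 7.5  (via SW7)
SW1: 7.9  (via SW22)
SW26: 8  (via SW22)
Shortest route: SW17–SW7–SW22–SW26 = 8 ms.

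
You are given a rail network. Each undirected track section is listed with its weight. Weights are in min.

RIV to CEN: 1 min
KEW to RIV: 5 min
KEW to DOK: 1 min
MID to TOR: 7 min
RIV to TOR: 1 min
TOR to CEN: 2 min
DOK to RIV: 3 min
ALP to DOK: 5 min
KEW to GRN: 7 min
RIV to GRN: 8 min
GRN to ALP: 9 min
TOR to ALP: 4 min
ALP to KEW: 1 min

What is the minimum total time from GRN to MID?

16 min

Compare a few routes:
GRN–RIV–CEN–TOR–MID: 8+1+2+7 = 18
GRN–RIV–TOR–MID: 8+1+7 = 16
The minimum is 16 min via GRN–RIV–TOR–MID.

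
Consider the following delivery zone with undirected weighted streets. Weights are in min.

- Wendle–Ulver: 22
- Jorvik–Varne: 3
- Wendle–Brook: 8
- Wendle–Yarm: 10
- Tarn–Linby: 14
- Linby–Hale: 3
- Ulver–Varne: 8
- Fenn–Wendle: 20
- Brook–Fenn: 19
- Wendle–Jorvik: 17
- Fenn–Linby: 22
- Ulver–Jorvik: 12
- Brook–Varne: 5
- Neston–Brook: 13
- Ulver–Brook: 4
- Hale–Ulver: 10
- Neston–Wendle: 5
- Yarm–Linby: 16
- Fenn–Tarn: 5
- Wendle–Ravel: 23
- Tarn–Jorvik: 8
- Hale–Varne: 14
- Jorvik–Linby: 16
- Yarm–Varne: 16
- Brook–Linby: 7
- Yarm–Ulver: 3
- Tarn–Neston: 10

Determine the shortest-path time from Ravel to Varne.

Shortest distances from Ravel:
Ravel: 0
Wendle: 23  (via Ravel)
Neston: 28  (via Wendle)
Brook: 31  (via Wendle)
Yarm: 33  (via Wendle)
Ulver: 35  (via Brook)
Varne: 36  (via Brook)
Shortest route: Ravel → Wendle → Brook → Varne = 36 min.

36 min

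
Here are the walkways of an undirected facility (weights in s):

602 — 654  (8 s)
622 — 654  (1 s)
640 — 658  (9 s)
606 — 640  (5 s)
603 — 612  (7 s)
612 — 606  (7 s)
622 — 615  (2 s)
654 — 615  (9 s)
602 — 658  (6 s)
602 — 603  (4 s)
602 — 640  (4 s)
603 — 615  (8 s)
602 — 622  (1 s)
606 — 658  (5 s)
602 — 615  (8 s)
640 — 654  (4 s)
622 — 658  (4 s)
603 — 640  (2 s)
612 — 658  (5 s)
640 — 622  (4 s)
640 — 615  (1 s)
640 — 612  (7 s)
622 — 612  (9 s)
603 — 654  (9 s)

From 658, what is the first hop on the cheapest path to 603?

622

Compare a few routes:
658–622–640–603: 4+4+2 = 10
658–622–602–603: 4+1+4 = 9
658–602–603: 6+4 = 10
Cheapest is 658–622–602–603 at 9 s.
So from 658 the first move is to 622.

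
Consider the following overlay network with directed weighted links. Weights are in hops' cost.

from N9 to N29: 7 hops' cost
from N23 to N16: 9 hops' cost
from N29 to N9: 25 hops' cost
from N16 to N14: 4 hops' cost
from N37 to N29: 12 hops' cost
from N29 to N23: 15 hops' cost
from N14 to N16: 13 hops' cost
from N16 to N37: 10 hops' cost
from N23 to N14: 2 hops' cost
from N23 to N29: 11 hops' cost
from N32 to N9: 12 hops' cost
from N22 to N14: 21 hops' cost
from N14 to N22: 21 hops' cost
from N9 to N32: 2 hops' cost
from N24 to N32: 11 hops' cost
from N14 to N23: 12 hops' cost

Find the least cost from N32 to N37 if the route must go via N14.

59 hops' cost

Shortest N32→N14: N32–N9–N29–N23–N14 = 36
Shortest N14→N37: N14–N16–N37 = 23
Total via N14: 36 + 23 = 59 hops' cost.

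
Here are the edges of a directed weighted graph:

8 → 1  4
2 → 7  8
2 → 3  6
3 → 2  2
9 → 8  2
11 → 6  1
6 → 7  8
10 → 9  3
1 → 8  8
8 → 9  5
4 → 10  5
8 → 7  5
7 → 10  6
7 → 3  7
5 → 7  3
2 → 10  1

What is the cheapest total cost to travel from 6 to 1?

23

Settle nodes by increasing distance from 6:
6: 0
7: 8  (via 6)
10: 14  (via 7)
3: 15  (via 7)
2: 17  (via 3)
9: 17  (via 10)
8: 19  (via 9)
1: 23  (via 8)
Shortest route: 6–7–10–9–8–1 = 23.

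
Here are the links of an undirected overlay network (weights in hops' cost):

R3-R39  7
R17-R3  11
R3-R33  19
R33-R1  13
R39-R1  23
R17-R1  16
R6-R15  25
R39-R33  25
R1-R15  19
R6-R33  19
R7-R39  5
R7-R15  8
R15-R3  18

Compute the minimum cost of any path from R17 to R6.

48 hops' cost

Candidate routes:
R17 → R1 → R33 → R6: 16+13+19 = 48
R17 → R3 → R33 → R6: 11+19+19 = 49
The minimum is 48 hops' cost via R17 → R1 → R33 → R6.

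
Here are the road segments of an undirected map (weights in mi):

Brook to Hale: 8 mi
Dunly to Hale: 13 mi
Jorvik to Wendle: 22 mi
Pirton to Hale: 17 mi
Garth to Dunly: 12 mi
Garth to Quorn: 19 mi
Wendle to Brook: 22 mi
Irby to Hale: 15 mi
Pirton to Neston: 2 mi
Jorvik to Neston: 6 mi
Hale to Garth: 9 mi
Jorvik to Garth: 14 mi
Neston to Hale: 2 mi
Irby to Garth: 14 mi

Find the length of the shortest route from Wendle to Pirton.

Running Dijkstra from Wendle:
Wendle: 0
Brook: 22  (via Wendle)
Jorvik: 22  (via Wendle)
Neston: 28  (via Jorvik)
Hale: 30  (via Brook)
Pirton: 30  (via Neston)
Shortest route: Wendle → Jorvik → Neston → Pirton = 30 mi.

30 mi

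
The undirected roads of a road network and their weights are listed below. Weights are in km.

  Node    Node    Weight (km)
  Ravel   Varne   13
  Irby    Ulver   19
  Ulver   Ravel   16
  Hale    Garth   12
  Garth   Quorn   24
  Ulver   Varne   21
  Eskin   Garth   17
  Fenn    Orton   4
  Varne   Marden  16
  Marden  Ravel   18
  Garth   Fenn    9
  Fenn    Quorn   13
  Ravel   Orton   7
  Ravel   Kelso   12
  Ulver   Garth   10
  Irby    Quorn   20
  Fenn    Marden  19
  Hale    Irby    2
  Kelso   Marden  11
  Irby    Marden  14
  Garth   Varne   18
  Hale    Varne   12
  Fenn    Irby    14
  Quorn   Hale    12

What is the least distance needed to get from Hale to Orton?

20 km

Running Dijkstra from Hale:
Hale: 0
Irby: 2  (via Hale)
Quorn: 12  (via Hale)
Varne: 12  (via Hale)
Garth: 12  (via Hale)
Fenn: 16  (via Irby)
Marden: 16  (via Irby)
Orton: 20  (via Fenn)
Shortest route: Hale–Irby–Fenn–Orton = 20 km.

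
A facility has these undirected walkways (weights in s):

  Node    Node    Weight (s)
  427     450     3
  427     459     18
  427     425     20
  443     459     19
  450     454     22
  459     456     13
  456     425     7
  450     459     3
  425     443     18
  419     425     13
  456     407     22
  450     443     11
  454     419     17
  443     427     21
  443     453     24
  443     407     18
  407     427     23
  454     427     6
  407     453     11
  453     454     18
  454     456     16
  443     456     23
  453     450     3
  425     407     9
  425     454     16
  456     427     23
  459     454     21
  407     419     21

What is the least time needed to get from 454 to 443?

Settle nodes by increasing distance from 454:
454: 0
427: 6  (via 454)
450: 9  (via 427)
453: 12  (via 450)
459: 12  (via 450)
425: 16  (via 454)
456: 16  (via 454)
419: 17  (via 454)
443: 20  (via 450)
Shortest route: 454–427–450–443 = 20 s.

20 s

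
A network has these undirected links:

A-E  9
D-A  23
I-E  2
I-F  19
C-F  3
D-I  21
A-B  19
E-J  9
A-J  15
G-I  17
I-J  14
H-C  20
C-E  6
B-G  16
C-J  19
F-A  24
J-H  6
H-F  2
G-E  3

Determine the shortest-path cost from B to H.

Settle nodes by increasing distance from B:
B: 0
G: 16  (via B)
A: 19  (via B)
E: 19  (via G)
I: 21  (via E)
C: 25  (via E)
F: 28  (via C)
J: 28  (via E)
H: 30  (via F)
Shortest route: B–G–E–C–F–H = 30.

30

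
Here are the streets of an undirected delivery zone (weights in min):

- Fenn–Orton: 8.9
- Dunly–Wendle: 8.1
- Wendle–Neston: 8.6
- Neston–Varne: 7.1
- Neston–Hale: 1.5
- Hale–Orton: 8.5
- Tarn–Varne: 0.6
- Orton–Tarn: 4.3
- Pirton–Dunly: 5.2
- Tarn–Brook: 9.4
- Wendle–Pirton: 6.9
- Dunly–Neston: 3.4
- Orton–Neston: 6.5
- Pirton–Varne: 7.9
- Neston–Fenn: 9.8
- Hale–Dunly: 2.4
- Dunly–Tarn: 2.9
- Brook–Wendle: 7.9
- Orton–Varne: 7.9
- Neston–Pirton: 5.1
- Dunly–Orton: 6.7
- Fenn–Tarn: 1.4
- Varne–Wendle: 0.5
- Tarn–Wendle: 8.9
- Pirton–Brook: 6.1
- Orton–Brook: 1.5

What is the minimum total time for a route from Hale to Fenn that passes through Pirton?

Best Hale to Pirton: Hale → Neston → Pirton costing 6.6
Shortest Pirton→Fenn: Pirton → Wendle → Varne → Tarn → Fenn = 9.4
Total via Pirton: 6.6 + 9.4 = 16 min.

16 min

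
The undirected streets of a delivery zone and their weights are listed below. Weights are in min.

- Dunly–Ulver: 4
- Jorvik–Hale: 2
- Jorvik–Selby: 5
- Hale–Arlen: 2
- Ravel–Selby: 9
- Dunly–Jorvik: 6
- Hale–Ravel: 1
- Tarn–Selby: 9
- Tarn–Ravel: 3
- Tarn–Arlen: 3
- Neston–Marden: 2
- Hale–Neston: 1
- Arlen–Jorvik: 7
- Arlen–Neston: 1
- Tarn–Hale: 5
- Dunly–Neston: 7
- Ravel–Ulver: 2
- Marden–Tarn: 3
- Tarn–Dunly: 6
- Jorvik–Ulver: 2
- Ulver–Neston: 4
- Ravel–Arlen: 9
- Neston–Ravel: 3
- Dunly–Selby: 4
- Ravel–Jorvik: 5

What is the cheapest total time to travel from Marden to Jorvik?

5 min

Enumerating some paths:
Marden - Neston - Hale - Ravel - Ulver - Jorvik: 2+1+1+2+2 = 8
Marden - Neston - Hale - Jorvik: 2+1+2 = 5
Marden - Neston - Ulver - Jorvik: 2+4+2 = 8
Marden - Neston - Arlen - Hale - Jorvik: 2+1+2+2 = 7
The minimum is 5 min via Marden - Neston - Hale - Jorvik.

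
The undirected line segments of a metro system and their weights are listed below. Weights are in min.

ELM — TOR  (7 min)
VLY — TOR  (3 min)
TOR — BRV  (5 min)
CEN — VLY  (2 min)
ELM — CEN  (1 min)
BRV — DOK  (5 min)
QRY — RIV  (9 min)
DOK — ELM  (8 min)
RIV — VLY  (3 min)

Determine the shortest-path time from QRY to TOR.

Settle nodes by increasing distance from QRY:
QRY: 0
RIV: 9  (via QRY)
VLY: 12  (via RIV)
CEN: 14  (via VLY)
ELM: 15  (via CEN)
TOR: 15  (via VLY)
Shortest route: QRY–RIV–VLY–TOR = 15 min.

15 min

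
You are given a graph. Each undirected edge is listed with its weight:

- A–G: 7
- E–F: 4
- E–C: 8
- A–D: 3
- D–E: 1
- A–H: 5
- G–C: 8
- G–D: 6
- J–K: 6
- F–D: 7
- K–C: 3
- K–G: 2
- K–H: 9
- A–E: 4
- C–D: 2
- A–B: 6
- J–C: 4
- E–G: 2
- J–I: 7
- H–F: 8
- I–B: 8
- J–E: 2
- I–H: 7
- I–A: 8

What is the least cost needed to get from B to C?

Settle nodes by increasing distance from B:
B: 0
A: 6  (via B)
I: 8  (via B)
D: 9  (via A)
E: 10  (via A)
C: 11  (via D)
Shortest route: B → A → D → C = 11.

11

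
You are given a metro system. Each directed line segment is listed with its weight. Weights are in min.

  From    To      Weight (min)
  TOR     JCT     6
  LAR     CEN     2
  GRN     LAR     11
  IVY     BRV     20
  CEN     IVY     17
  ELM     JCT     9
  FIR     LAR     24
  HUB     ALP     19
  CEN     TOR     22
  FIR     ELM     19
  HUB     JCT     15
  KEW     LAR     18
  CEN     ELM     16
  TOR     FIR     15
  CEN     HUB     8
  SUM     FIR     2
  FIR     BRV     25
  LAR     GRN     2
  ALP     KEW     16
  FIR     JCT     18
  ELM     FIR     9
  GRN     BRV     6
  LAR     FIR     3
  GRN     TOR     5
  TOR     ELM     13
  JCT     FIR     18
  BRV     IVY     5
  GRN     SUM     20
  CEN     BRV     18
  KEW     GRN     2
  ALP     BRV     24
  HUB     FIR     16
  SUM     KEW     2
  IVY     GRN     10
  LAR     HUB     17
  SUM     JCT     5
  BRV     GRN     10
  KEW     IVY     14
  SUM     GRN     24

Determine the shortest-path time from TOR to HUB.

49 min

Enumerating some paths:
TOR - ELM - FIR - LAR - CEN - HUB: 13+9+24+2+8 = 56
TOR - FIR - LAR - CEN - HUB: 15+24+2+8 = 49
TOR - FIR - LAR - HUB: 15+24+17 = 56
TOR - JCT - FIR - LAR - CEN - HUB: 6+18+24+2+8 = 58
The minimum is 49 min via TOR - FIR - LAR - CEN - HUB.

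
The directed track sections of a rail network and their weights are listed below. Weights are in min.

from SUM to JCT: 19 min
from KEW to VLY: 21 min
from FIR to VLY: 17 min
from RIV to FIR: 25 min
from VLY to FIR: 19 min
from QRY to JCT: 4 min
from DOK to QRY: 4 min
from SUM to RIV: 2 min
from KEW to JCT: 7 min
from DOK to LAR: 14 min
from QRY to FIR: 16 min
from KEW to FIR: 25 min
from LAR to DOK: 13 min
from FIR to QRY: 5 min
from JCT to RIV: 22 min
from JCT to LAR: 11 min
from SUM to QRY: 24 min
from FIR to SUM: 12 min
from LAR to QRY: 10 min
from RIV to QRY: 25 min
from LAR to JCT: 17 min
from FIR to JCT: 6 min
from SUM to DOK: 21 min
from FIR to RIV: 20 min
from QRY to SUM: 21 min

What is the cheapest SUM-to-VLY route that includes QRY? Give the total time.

Shortest SUM→QRY: SUM → QRY = 24
Shortest QRY→VLY: QRY → FIR → VLY = 33
Total via QRY: 24 + 33 = 57 min.

57 min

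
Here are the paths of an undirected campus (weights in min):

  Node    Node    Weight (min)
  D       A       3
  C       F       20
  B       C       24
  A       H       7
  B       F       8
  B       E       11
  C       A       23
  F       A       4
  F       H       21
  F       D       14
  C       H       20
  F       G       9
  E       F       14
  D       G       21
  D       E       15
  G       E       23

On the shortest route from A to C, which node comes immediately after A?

C

Compare a few routes:
A - H - C: 7+20 = 27
A - F - C: 4+20 = 24
A - C: 23 = 23
Cheapest is A - C at 23 min.
So from A the first move is to C.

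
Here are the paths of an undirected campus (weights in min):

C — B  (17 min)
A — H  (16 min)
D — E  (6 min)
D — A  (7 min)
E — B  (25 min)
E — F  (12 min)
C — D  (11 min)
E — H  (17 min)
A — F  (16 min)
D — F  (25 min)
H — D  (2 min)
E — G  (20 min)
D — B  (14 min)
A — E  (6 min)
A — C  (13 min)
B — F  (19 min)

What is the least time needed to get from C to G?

37 min

Candidate routes:
C - A - D - E - G: 13+7+6+20 = 46
C - D - E - G: 11+6+20 = 37
C - D - A - E - G: 11+7+6+20 = 44
C - A - E - G: 13+6+20 = 39
Cheapest is C - D - E - G at 37 min.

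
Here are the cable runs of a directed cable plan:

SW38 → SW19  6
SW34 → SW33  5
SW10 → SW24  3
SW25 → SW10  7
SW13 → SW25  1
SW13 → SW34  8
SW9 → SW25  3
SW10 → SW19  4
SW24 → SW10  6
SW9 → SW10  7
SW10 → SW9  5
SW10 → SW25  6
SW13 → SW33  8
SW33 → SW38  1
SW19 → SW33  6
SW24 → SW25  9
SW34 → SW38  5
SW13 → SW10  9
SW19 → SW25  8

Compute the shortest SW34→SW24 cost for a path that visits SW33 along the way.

30

Shortest SW34→SW33: SW34 → SW33 = 5
Best SW33 to SW24: SW33 → SW38 → SW19 → SW25 → SW10 → SW24 costing 25
Total via SW33: 5 + 25 = 30.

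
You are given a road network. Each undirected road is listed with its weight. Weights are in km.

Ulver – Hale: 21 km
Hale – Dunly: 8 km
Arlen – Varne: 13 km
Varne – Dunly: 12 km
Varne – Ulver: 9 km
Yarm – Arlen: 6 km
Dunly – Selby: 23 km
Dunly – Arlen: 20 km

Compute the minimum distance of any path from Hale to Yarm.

Compare a few routes:
Hale → Dunly → Varne → Arlen → Yarm: 8+12+13+6 = 39
Hale → Dunly → Arlen → Yarm: 8+20+6 = 34
The minimum is 34 km via Hale → Dunly → Arlen → Yarm.

34 km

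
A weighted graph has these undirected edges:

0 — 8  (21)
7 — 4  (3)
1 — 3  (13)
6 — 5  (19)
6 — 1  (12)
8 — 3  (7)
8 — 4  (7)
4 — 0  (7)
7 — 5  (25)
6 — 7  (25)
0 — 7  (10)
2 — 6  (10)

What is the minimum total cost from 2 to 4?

38

Settle nodes by increasing distance from 2:
2: 0
6: 10  (via 2)
1: 22  (via 6)
5: 29  (via 6)
3: 35  (via 1)
7: 35  (via 6)
4: 38  (via 7)
Shortest route: 2–6–7–4 = 38.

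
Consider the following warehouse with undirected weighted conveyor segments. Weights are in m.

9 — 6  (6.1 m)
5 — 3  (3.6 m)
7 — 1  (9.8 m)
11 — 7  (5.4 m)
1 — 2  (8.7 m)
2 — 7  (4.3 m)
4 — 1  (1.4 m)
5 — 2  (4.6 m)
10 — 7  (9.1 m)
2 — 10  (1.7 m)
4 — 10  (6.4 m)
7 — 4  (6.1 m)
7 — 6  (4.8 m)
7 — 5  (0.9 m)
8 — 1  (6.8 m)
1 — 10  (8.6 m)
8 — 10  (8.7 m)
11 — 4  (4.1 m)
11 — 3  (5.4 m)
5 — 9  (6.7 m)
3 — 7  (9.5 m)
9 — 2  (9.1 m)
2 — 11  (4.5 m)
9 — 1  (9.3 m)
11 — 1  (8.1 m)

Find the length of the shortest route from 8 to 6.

19.1 m

Shortest distances from 8:
8: 0
1: 6.8  (via 8)
4: 8.2  (via 1)
10: 8.7  (via 8)
2: 10.4  (via 10)
11: 12.3  (via 4)
7: 14.3  (via 4)
5: 15  (via 2)
9: 16.1  (via 1)
3: 17.7  (via 11)
6: 19.1  (via 7)
Shortest route: 8 → 1 → 4 → 7 → 6 = 19.1 m.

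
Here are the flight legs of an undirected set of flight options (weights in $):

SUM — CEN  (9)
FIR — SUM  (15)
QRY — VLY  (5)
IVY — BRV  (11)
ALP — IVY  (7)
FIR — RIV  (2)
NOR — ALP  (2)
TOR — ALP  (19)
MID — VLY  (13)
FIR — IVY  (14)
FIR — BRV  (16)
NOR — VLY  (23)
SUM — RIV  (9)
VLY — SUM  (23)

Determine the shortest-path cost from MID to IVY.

$45

Running Dijkstra from MID:
MID: 0
VLY: 13  (via MID)
QRY: 18  (via VLY)
NOR: 36  (via VLY)
SUM: 36  (via VLY)
ALP: 38  (via NOR)
IVY: 45  (via ALP)
Shortest route: MID → VLY → NOR → ALP → IVY = $45.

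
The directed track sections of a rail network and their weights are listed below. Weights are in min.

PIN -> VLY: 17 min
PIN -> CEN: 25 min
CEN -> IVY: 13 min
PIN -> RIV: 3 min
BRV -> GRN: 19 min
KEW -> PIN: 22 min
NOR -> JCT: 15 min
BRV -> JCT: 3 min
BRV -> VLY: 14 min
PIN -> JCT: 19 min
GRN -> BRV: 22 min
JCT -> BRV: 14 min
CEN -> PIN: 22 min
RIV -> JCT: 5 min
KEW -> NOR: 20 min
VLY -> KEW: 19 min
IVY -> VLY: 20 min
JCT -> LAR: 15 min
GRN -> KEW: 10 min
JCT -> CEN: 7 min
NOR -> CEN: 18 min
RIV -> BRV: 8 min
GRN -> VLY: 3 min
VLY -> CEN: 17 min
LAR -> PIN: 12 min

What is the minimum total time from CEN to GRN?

Candidate routes:
CEN → PIN → RIV → BRV → GRN: 22+3+8+19 = 52
CEN → PIN → JCT → BRV → GRN: 22+19+14+19 = 74
CEN → PIN → RIV → JCT → BRV → GRN: 22+3+5+14+19 = 63
CEN → IVY → VLY → KEW → PIN → RIV → BRV → GRN: 13+20+19+22+3+8+19 = 104
Cheapest is CEN → PIN → RIV → BRV → GRN at 52 min.

52 min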